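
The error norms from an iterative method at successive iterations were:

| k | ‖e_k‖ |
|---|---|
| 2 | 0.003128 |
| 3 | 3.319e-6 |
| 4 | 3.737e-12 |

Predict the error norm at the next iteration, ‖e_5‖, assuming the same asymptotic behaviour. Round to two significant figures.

4.7e-24

First estimate the order: p ≈ ln(‖e_4‖/‖e_3‖) / ln(‖e_3‖/‖e_2‖) = ln(3.737e-12/3.319e-6)/ln(3.319e-6/0.003128) = ln(1.12594e-06)/ln(0.00106106) ≈ 2.0000.
Then ‖e_5‖ ≈ ‖e_4‖·(‖e_4‖/‖e_3‖)^p = 3.737e-12·(1.12594e-06)^2.0000 = 3.737e-12·1.26774e-12 ≈ 4.738e-24.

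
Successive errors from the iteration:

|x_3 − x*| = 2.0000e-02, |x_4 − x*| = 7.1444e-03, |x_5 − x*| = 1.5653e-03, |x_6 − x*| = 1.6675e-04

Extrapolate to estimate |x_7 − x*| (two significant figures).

First estimate the order: p ≈ ln(|x_6 − x*|/|x_5 − x*|) / ln(|x_5 − x*|/|x_4 − x*|) = ln(1.6675e-04/1.5653e-03)/ln(1.5653e-03/7.1444e-03) = ln(0.106529)/ln(0.219095) ≈ 1.4749.
Then |x_7 − x*| ≈ |x_6 − x*|·(|x_6 − x*|/|x_5 − x*|)^p = 1.6675e-04·(0.106529)^1.4749 = 1.6675e-04·0.0367801 ≈ 6.133e-06.

6.1e-6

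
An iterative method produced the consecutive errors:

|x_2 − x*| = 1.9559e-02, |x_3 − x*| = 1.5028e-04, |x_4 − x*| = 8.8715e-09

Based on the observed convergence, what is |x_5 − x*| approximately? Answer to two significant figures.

First estimate the order: p ≈ ln(|x_4 − x*|/|x_3 − x*|) / ln(|x_3 − x*|/|x_2 − x*|) = ln(8.8715e-09/1.5028e-04)/ln(1.5028e-04/1.9559e-02) = ln(5.90331e-05)/ln(0.00768342) ≈ 2.0000.
Then |x_5 − x*| ≈ |x_4 − x*|·(|x_4 − x*|/|x_3 − x*|)^p = 8.8715e-09·(5.90331e-05)^2.0000 = 8.8715e-09·3.48491e-09 ≈ 3.092e-17.

3.1e-17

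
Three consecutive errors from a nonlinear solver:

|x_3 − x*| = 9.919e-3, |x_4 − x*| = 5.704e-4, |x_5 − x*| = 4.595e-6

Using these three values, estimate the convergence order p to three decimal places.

p ≈ ln(|x_5 − x*|/|x_4 − x*|) / ln(|x_4 − x*|/|x_3 − x*|)
  = ln(4.595e-6/5.704e-4) / ln(5.704e-4/9.919e-3)
  = ln(0.00805575) / ln(0.0575058)
  = -4.821369 / -2.855869 ≈ 1.688232

1.688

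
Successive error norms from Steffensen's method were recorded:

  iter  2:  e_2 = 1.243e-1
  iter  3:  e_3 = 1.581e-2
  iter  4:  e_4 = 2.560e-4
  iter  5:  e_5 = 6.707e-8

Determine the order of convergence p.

Consecutive ratios: e_5/e_4 = 6.707e-8/2.560e-4 = 0.000261992, e_4/e_3 = 2.560e-4/1.581e-2 = 0.0161923.
p ≈ ln(0.000261992)/ln(0.0161923) = -8.2472/-4.1232 ≈ 2.00.
So the convergence is quadratic (order 2).

2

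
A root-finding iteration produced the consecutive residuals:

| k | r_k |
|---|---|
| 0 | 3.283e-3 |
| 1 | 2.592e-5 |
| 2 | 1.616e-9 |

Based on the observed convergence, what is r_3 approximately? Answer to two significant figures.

First estimate the order: p ≈ ln(r_2/r_1) / ln(r_1/r_0) = ln(1.616e-9/2.592e-5)/ln(2.592e-5/3.283e-3) = ln(6.23457e-05)/ln(0.00789522) ≈ 2.0000.
Then r_3 ≈ r_2·(r_2/r_1)^p = 1.616e-9·(6.23457e-05)^2.0000 = 1.616e-9·3.88699e-09 ≈ 6.281e-18.

6.3e-18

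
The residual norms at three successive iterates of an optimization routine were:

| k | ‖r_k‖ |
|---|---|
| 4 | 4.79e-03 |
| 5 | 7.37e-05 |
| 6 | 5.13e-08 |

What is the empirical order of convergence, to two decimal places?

1.74

p ≈ ln(‖r_6‖/‖r_5‖) / ln(‖r_5‖/‖r_4‖)
  = ln(5.13e-08/7.37e-05) / ln(7.37e-05/4.79e-03)
  = ln(0.000696065) / ln(0.0153862)
  = -7.27007 / -4.17428 ≈ 1.74163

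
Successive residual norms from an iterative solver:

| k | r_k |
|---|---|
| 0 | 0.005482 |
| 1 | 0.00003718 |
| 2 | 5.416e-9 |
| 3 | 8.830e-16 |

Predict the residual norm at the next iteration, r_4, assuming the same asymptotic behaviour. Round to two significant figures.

8.7e-28

First estimate the order: p ≈ ln(r_3/r_2) / ln(r_2/r_1) = ln(8.830e-16/5.416e-9)/ln(5.416e-9/0.00003718) = ln(1.63035e-07)/ln(0.00014567) ≈ 1.7692.
Then r_4 ≈ r_3·(r_3/r_2)^p = 8.830e-16·(1.63035e-07)^1.7692 = 8.830e-16·9.79867e-13 ≈ 8.652e-28.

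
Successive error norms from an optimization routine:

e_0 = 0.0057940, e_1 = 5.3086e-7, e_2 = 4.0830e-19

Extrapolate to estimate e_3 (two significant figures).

First estimate the order: p ≈ ln(e_2/e_1) / ln(e_1/e_0) = ln(4.0830e-19/5.3086e-7)/ln(5.3086e-7/0.0057940) = ln(7.69129e-13)/ln(9.16224e-05) ≈ 3.0000.
Then e_3 ≈ e_2·(e_2/e_1)^p = 4.0830e-19·(7.69129e-13)^3.0000 = 4.0830e-19·4.54986e-37 ≈ 1.858e-55.

1.9e-55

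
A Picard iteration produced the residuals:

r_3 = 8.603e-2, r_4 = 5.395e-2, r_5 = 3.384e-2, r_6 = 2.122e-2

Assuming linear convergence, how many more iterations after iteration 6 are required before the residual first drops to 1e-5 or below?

17

Rate ρ ≈ r_6/r_5 = 2.122e-2/3.384e-2 = 0.6271.
After j more steps, r_{6+j} ≈ 2.122e-2·ρ^j; need ρ^j ≤ 1e-5/2.122e-2 = 0.000471254.
j ≥ ln(0.000471254)/ln(0.6271) = -7.6601/-0.46665 = 16.415.
So 17 more iterations are needed.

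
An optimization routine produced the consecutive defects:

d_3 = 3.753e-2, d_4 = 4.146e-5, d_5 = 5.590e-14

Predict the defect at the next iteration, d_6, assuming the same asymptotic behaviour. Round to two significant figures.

1.4e-40

First estimate the order: p ≈ ln(d_5/d_4) / ln(d_4/d_3) = ln(5.590e-14/4.146e-5)/ln(4.146e-5/3.753e-2) = ln(1.34829e-09)/ln(0.00110472) ≈ 3.0000.
Then d_6 ≈ d_5·(d_5/d_4)^p = 5.590e-14·(1.34829e-09)^3.0000 = 5.590e-14·2.45104e-27 ≈ 1.37e-40.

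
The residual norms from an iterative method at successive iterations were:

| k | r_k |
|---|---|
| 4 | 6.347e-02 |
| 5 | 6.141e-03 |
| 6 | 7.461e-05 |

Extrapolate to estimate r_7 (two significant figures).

1.8e-8

First estimate the order: p ≈ ln(r_6/r_5) / ln(r_5/r_4) = ln(7.461e-05/6.141e-03)/ln(6.141e-03/6.347e-02) = ln(0.0121495)/ln(0.0967544) ≈ 1.8884.
Then r_7 ≈ r_6·(r_6/r_5)^p = 7.461e-05·(0.0121495)^1.8884 = 7.461e-05·0.000241479 ≈ 1.802e-08.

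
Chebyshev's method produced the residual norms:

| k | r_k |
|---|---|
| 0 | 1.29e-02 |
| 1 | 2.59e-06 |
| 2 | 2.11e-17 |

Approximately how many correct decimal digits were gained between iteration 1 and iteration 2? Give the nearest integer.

Digits gained ≈ log₁₀(r_1/r_2) = log₁₀(2.59e-06/2.11e-17) = log₁₀(1.22749e+11) ≈ 11.089.

11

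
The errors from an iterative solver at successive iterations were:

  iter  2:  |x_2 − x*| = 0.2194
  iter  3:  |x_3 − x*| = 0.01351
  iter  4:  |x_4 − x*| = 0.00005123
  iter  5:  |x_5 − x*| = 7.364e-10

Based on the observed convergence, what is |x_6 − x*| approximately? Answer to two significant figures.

1.5e-19

First estimate the order: p ≈ ln(|x_5 − x*|/|x_4 − x*|) / ln(|x_4 − x*|/|x_3 − x*|) = ln(7.364e-10/0.00005123)/ln(0.00005123/0.01351) = ln(1.43744e-05)/ln(0.00379201) ≈ 2.0001.
Then |x_6 − x*| ≈ |x_5 − x*|·(|x_5 − x*|/|x_4 − x*|)^p = 7.364e-10·(1.43744e-05)^2.0001 = 7.364e-10·2.06393e-10 ≈ 1.52e-19.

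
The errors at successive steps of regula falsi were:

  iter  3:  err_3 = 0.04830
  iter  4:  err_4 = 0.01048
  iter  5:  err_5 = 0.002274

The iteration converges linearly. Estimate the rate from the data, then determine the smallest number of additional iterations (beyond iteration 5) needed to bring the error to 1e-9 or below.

10

Rate ρ ≈ err_5/err_4 = 0.002274/0.01048 = 0.2170.
After j more steps, err_{5+j} ≈ 0.002274·ρ^j; need ρ^j ≤ 1e-9/0.002274 = 4.39754e-07.
j ≥ ln(4.39754e-07)/ln(0.2170) = -14.6371/-1.52786 = 9.580.
So 10 more iterations are needed.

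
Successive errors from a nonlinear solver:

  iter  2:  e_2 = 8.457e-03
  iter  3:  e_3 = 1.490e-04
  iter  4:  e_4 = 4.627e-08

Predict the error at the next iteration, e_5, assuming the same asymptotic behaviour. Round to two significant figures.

4.5e-15

First estimate the order: p ≈ ln(e_4/e_3) / ln(e_3/e_2) = ln(4.627e-08/1.490e-04)/ln(1.490e-04/8.457e-03) = ln(0.000310537)/ln(0.0176185) ≈ 1.9999.
Then e_5 ≈ e_4·(e_4/e_3)^p = 4.627e-08·(0.000310537)^1.9999 = 4.627e-08·9.65112e-08 ≈ 4.466e-15.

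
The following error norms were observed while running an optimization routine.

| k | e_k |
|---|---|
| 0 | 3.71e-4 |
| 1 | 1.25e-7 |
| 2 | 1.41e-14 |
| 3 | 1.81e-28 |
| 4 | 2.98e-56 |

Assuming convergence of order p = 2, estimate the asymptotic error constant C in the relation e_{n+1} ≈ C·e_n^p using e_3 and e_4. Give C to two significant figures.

C ≈ e_4 / e_3^2
  = 2.98e-56 / (1.81e-28)^2
  = 2.98e-56 / 3.2761e-56 ≈ 0.90962

0.91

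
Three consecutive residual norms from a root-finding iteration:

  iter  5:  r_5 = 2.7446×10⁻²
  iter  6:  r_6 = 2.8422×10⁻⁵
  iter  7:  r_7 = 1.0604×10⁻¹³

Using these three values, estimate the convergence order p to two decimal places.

2.82

p ≈ ln(r_7/r_6) / ln(r_6/r_5)
  = ln(1.0604×10⁻¹³/2.8422×10⁻⁵) / ln(2.8422×10⁻⁵/2.7446×10⁻²)
  = ln(3.73091e-09) / ln(0.00103556)
  = -19.40661 / -6.87281 ≈ 2.82368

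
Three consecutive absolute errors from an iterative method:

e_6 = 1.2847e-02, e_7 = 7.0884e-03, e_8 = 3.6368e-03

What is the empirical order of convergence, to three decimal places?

1.122

p ≈ ln(e_8/e_7) / ln(e_7/e_6)
  = ln(3.6368e-03/7.0884e-03) / ln(7.0884e-03/1.2847e-02)
  = ln(0.513064) / ln(0.551755)
  = -0.667355 / -0.594651 ≈ 1.122263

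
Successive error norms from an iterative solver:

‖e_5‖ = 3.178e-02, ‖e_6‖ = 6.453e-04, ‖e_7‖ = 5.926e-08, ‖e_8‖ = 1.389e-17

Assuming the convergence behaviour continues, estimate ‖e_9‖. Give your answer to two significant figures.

First estimate the order: p ≈ ln(‖e_8‖/‖e_7‖) / ln(‖e_7‖/‖e_6‖) = ln(1.389e-17/5.926e-08)/ln(5.926e-08/6.453e-04) = ln(2.34391e-10)/ln(9.18333e-05) ≈ 2.3854.
Then ‖e_9‖ ≈ ‖e_8‖·(‖e_8‖/‖e_7‖)^p = 1.389e-17·(2.34391e-10)^2.3854 = 1.389e-17·1.06772e-23 ≈ 1.483e-40.

1.5e-40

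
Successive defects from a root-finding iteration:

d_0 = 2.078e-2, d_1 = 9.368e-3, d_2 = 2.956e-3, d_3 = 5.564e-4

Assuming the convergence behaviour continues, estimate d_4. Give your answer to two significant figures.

5.0e-5

First estimate the order: p ≈ ln(d_3/d_2) / ln(d_2/d_1) = ln(5.564e-4/2.956e-3)/ln(2.956e-3/9.368e-3) = ln(0.188227)/ln(0.315542) ≈ 1.4479.
Then d_4 ≈ d_3·(d_3/d_2)^p = 5.564e-4·(0.188227)^1.4479 = 5.564e-4·0.0890865 ≈ 4.957e-05.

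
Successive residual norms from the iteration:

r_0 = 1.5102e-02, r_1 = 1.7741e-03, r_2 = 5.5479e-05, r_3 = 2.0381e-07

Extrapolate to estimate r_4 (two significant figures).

First estimate the order: p ≈ ln(r_3/r_2) / ln(r_2/r_1) = ln(2.0381e-07/5.5479e-05)/ln(5.5479e-05/1.7741e-03) = ln(0.00367364)/ln(0.0312716) ≈ 1.6180.
Then r_4 ≈ r_3·(r_3/r_2)^p = 2.0381e-07·(0.00367364)^1.6180 = 2.0381e-07·0.000114902 ≈ 2.342e-11.

2.3e-11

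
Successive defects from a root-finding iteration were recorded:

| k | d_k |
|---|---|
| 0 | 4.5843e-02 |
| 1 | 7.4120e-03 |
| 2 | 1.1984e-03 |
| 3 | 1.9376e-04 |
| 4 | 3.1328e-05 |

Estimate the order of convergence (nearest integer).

Consecutive ratios: d_4/d_3 = 3.1328e-05/1.9376e-04 = 0.161685, d_3/d_2 = 1.9376e-04/1.1984e-03 = 0.161682.
p ≈ ln(0.161685)/ln(0.161682) = -1.8221/-1.8221 ≈ 1.00.
So the convergence is linear (order 1).

1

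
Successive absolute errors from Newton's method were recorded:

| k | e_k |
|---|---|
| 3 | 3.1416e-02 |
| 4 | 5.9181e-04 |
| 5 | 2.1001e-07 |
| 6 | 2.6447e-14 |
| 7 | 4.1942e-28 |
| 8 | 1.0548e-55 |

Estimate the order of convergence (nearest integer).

2

Consecutive ratios: e_8/e_7 = 1.0548e-55/4.1942e-28 = 2.5149e-28, e_7/e_6 = 4.1942e-28/2.6447e-14 = 1.58589e-14.
p ≈ ln(2.5149e-28)/ln(1.58589e-14) = -63.5501/-31.7750 ≈ 2.00.
So the convergence is quadratic (order 2).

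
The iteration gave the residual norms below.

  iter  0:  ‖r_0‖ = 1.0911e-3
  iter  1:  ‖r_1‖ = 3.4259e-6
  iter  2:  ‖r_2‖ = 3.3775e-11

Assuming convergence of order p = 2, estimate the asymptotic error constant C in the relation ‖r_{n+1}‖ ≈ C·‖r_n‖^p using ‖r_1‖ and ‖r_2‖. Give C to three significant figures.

C ≈ ‖r_2‖ / ‖r_1‖^2
  = 3.3775e-11 / (3.4259e-6)^2
  = 3.3775e-11 / 1.17368e-11 ≈ 2.8777

2.88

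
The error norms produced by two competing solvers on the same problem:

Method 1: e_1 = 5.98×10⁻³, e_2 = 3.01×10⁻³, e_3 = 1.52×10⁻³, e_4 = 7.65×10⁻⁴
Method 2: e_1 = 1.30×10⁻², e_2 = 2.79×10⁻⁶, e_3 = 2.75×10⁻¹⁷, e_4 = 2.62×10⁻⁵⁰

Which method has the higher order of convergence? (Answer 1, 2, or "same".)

Method 1: p ≈ ln(7.65×10⁻⁴/1.52×10⁻³)/ln(1.52×10⁻³/3.01×10⁻³) ≈ 1.00.
Method 2: p ≈ ln(2.62×10⁻⁵⁰/2.75×10⁻¹⁷)/ln(2.75×10⁻¹⁷/2.79×10⁻⁶) ≈ 3.00.
Method 2 has the higher order (≈3.0 vs ≈1.0).

2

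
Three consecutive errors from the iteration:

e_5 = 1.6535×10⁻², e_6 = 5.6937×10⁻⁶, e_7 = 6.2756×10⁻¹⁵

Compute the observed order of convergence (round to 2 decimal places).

2.59

p ≈ ln(e_7/e_6) / ln(e_6/e_5)
  = ln(6.2756×10⁻¹⁵/5.6937×10⁻⁶) / ln(5.6937×10⁻⁶/1.6535×10⁻²)
  = ln(1.1022e-09) / ln(0.000344342)
  = -20.62596 / -7.97388 ≈ 2.58669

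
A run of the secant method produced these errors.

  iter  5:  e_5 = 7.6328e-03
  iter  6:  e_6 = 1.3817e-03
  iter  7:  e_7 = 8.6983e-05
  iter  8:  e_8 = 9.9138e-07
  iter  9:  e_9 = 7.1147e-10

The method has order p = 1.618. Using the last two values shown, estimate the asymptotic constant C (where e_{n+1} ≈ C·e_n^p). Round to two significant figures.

C ≈ e_9 / e_8^1.618
  = 7.1147e-10 / (9.9138e-07)^1.618
  = 7.1147e-10 / 1.9316e-10 ≈ 3.6833

3.7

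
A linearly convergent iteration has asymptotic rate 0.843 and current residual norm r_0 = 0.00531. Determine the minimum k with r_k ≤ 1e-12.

132

After k steps, r_k ≈ 0.00531·0.843^k.
Need 0.843^k ≤ 1e-12/0.00531 = 1.88324e-10.
k ≥ ln(1.88324e-10)/ln(0.843) = -22.3929/-0.17079 = 131.114.
Smallest integer k = 132.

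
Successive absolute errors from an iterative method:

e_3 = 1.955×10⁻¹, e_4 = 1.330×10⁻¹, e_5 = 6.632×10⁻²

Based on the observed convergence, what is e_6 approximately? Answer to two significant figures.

First estimate the order: p ≈ ln(e_5/e_4) / ln(e_4/e_3) = ln(6.632×10⁻²/1.330×10⁻¹)/ln(1.330×10⁻¹/1.955×10⁻¹) = ln(0.498647)/ln(0.680307) ≈ 1.8064.
Then e_6 ≈ e_5·(e_5/e_4)^p = 6.632×10⁻²·(0.498647)^1.8064 = 6.632×10⁻²·0.284507 ≈ 0.01887.

1.9e-2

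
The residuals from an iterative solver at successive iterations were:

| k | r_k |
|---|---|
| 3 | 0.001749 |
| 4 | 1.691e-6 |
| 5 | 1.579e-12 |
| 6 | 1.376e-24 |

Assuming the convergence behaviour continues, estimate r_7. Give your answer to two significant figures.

First estimate the order: p ≈ ln(r_6/r_5) / ln(r_5/r_4) = ln(1.376e-24/1.579e-12)/ln(1.579e-12/1.691e-6) = ln(8.71438e-13)/ln(9.33767e-07) ≈ 2.0000.
Then r_7 ≈ r_6·(r_6/r_5)^p = 1.376e-24·(8.71438e-13)^2.0000 = 1.376e-24·7.59404e-25 ≈ 1.045e-48.

1.0e-48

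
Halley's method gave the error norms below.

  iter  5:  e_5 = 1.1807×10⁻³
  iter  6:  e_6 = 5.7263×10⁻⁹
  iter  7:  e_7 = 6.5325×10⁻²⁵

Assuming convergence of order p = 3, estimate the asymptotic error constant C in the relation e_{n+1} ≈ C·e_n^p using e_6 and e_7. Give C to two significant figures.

C ≈ e_7 / e_6^3
  = 6.5325×10⁻²⁵ / (5.7263×10⁻⁹)^3
  = 6.5325×10⁻²⁵ / 1.87768e-25 ≈ 3.479

3.5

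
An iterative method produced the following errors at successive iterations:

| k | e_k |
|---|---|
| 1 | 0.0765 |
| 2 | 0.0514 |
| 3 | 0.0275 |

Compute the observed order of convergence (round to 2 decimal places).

1.57

p ≈ ln(e_3/e_2) / ln(e_2/e_1)
  = ln(0.0275/0.0514) / ln(0.0514/0.0765)
  = ln(0.535019) / ln(0.671895)
  = -0.62545 / -0.39765 ≈ 1.57287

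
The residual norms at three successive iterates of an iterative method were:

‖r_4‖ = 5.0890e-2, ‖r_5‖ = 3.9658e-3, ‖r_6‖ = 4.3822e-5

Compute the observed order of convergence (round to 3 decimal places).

1.765

p ≈ ln(‖r_6‖/‖r_5‖) / ln(‖r_5‖/‖r_4‖)
  = ln(4.3822e-5/3.9658e-3) / ln(3.9658e-3/5.0890e-2)
  = ln(0.01105) / ln(0.0779289)
  = -4.505325 / -2.551958 ≈ 1.765439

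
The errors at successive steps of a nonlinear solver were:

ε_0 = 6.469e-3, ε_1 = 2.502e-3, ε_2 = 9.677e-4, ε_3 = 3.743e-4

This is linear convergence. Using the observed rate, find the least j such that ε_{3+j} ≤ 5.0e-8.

Rate ρ ≈ ε_3/ε_2 = 3.743e-4/9.677e-4 = 0.3868.
After j more steps, ε_{3+j} ≈ 3.743e-4·ρ^j; need ρ^j ≤ 5.0e-8/3.743e-4 = 0.000133583.
j ≥ ln(0.000133583)/ln(0.3868) = -8.9208/-0.94985 = 9.392.
So 10 more iterations are needed.

10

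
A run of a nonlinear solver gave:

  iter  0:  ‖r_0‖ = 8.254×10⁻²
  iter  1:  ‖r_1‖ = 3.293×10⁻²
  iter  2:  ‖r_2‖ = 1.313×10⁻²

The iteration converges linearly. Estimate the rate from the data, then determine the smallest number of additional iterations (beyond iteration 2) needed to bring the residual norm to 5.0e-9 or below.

17

Rate ρ ≈ ‖r_2‖/‖r_1‖ = 1.313×10⁻²/3.293×10⁻² = 0.3987.
After j more steps, ‖r_{2+j}‖ ≈ 1.313×10⁻²·ρ^j; need ρ^j ≤ 5.0e-9/1.313×10⁻² = 3.80807e-07.
j ≥ ln(3.80807e-07)/ln(0.3987) = -14.7810/-0.91955 = 16.074.
So 17 more iterations are needed.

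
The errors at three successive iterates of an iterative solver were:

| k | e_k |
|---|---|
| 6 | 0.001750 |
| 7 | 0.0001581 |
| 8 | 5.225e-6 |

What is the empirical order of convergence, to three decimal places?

1.418

p ≈ ln(e_8/e_7) / ln(e_7/e_6)
  = ln(5.225e-6/0.0001581) / ln(0.0001581/0.001750)
  = ln(0.0330487) / ln(0.0903429)
  = -3.409773 / -2.404143 ≈ 1.418290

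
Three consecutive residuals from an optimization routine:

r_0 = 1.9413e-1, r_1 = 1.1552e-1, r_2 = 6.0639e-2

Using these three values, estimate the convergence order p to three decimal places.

p ≈ ln(r_2/r_1) / ln(r_1/r_0)
  = ln(6.0639e-2/1.1552e-1) / ln(1.1552e-1/1.9413e-1)
  = ln(0.524922) / ln(0.595065)
  = -0.644506 / -0.519085 ≈ 1.241619

1.242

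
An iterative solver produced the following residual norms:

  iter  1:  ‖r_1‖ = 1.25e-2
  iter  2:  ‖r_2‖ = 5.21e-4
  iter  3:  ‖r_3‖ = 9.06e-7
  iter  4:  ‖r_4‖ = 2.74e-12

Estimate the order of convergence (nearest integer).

Consecutive ratios: ‖r_4‖/‖r_3‖ = 2.74e-12/9.06e-7 = 3.02428e-06, ‖r_3‖/‖r_2‖ = 9.06e-7/5.21e-4 = 0.00173896.
p ≈ ln(3.02428e-06)/ln(0.00173896) = -12.7088/-6.3545 ≈ 2.00.
So the convergence is quadratic (order 2).

2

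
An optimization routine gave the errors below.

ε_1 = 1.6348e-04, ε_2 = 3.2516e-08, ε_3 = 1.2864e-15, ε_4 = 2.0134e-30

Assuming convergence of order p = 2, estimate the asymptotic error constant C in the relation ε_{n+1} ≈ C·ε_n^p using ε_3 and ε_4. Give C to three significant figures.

C ≈ ε_4 / ε_3^2
  = 2.0134e-30 / (1.2864e-15)^2
  = 2.0134e-30 / 1.65482e-30 ≈ 1.2167

1.22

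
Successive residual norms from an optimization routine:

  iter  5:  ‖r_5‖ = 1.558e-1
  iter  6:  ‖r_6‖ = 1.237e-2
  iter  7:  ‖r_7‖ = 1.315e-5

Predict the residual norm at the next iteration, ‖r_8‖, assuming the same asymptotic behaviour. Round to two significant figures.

1.2e-13

First estimate the order: p ≈ ln(‖r_7‖/‖r_6‖) / ln(‖r_6‖/‖r_5‖) = ln(1.315e-5/1.237e-2)/ln(1.237e-2/1.558e-1) = ln(0.00106306)/ln(0.0793967) ≈ 2.7026.
Then ‖r_8‖ ≈ ‖r_7‖·(‖r_7‖/‖r_6‖)^p = 1.315e-5·(0.00106306)^2.7026 = 1.315e-5·9.20397e-09 ≈ 1.21e-13.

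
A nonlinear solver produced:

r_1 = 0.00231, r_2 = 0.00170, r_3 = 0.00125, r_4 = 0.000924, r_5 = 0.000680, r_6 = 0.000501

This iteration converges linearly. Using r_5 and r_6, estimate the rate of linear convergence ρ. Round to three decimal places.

0.737

ρ ≈ r_6/r_5 = 0.000501/0.000680 = 0.73676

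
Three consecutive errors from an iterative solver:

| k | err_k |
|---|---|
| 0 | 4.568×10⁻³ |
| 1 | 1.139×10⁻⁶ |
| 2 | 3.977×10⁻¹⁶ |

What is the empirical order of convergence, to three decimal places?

2.625

p ≈ ln(err_2/err_1) / ln(err_1/err_0)
  = ln(3.977×10⁻¹⁶/1.139×10⁻⁶) / ln(1.139×10⁻⁶/4.568×10⁻³)
  = ln(3.49166e-10) / ln(0.000249343)
  = -21.775474 / -8.296681 ≈ 2.624601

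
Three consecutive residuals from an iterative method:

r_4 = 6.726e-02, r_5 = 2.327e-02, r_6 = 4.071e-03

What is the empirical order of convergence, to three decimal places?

p ≈ ln(r_6/r_5) / ln(r_5/r_4)
  = ln(4.071e-03/2.327e-02) / ln(2.327e-02/6.726e-02)
  = ln(0.174946) / ln(0.345971)
  = -1.743278 / -1.061400 ≈ 1.642433

1.642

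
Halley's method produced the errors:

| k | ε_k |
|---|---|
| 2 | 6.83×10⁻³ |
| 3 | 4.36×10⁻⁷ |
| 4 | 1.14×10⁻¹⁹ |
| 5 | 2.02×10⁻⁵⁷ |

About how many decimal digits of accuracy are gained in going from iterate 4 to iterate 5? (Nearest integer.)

38

Digits gained ≈ log₁₀(ε_4/ε_5) = log₁₀(1.14×10⁻¹⁹/2.02×10⁻⁵⁷) = log₁₀(5.64356e+37) ≈ 37.752.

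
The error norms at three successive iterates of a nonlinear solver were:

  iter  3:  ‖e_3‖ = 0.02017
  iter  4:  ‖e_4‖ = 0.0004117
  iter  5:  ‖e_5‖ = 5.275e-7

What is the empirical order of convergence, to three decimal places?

1.711

p ≈ ln(‖e_5‖/‖e_4‖) / ln(‖e_4‖/‖e_3‖)
  = ln(5.275e-7/0.0004117) / ln(0.0004117/0.02017)
  = ln(0.00128127) / ln(0.0204115)
  = -6.659904 / -3.891657 ≈ 1.711329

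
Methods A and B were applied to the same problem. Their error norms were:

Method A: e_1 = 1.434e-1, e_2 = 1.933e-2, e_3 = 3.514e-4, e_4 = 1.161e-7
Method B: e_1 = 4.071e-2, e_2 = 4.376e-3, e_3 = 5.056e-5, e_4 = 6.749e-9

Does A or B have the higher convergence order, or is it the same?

Method A: p ≈ ln(1.161e-7/3.514e-4)/ln(3.514e-4/1.933e-2) ≈ 2.00.
Method B: p ≈ ln(6.749e-9/5.056e-5)/ln(5.056e-5/4.376e-3) ≈ 2.00.
Both orders ≈ 2.0 — effectively the same.

same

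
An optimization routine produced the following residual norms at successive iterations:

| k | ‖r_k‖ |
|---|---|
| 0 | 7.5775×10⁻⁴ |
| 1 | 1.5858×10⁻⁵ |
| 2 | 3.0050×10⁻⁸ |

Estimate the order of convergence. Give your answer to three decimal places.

1.621

p ≈ ln(‖r_2‖/‖r_1‖) / ln(‖r_1‖/‖r_0‖)
  = ln(3.0050×10⁻⁸/1.5858×10⁻⁵) / ln(1.5858×10⁻⁵/7.5775×10⁻⁴)
  = ln(0.00189494) / ln(0.0209277)
  = -6.268568 / -3.866682 ≈ 1.621175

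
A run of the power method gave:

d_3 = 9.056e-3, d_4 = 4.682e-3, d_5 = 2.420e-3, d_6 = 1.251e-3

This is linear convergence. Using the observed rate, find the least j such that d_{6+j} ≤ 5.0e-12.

30

Rate ρ ≈ d_6/d_5 = 1.251e-3/2.420e-3 = 0.5169.
After j more steps, d_{6+j} ≈ 1.251e-3·ρ^j; need ρ^j ≤ 5.0e-12/1.251e-3 = 3.9968e-09.
j ≥ ln(3.9968e-09)/ln(0.5169) = -19.3378/-0.65991 = 29.304.
So 30 more iterations are needed.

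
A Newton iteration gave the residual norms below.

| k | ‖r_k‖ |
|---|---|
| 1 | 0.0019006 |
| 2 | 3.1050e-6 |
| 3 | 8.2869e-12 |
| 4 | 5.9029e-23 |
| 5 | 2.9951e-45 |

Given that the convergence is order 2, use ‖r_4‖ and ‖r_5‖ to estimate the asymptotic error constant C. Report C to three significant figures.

C ≈ ‖r_5‖ / ‖r_4‖^2
  = 2.9951e-45 / (5.9029e-23)^2
  = 2.9951e-45 / 3.48442e-45 ≈ 0.85957

0.860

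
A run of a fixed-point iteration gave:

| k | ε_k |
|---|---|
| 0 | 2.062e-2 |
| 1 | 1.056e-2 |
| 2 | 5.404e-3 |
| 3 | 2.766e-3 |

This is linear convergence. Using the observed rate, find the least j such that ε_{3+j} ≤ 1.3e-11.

29

Rate ρ ≈ ε_3/ε_2 = 2.766e-3/5.404e-3 = 0.5118.
After j more steps, ε_{3+j} ≈ 2.766e-3·ρ^j; need ρ^j ≤ 1.3e-11/2.766e-3 = 4.69993e-09.
j ≥ ln(4.69993e-09)/ln(0.5118) = -19.1757/-0.66982 = 28.628.
So 29 more iterations are needed.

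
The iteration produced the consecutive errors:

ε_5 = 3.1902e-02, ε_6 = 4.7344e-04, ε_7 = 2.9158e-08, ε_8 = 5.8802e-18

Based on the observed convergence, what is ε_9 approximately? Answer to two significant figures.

First estimate the order: p ≈ ln(ε_8/ε_7) / ln(ε_7/ε_6) = ln(5.8802e-18/2.9158e-08)/ln(2.9158e-08/4.7344e-04) = ln(2.01667e-10)/ln(6.15875e-05) ≈ 2.3027.
Then ε_9 ≈ ε_8·(ε_8/ε_7)^p = 5.8802e-18·(2.01667e-10)^2.3027 = 5.8802e-18·4.72588e-23 ≈ 2.779e-40.

2.8e-40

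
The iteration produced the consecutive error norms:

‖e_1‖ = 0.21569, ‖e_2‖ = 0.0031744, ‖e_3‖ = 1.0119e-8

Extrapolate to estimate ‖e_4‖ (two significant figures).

First estimate the order: p ≈ ln(‖e_3‖/‖e_2‖) / ln(‖e_2‖/‖e_1‖) = ln(1.0119e-8/0.0031744)/ln(0.0031744/0.21569) = ln(3.18769e-06)/ln(0.0147174) ≈ 3.0000.
Then ‖e_4‖ ≈ ‖e_3‖·(‖e_3‖/‖e_2‖)^p = 1.0119e-8·(3.18769e-06)^3.0000 = 1.0119e-8·3.23913e-17 ≈ 3.278e-25.

3.3e-25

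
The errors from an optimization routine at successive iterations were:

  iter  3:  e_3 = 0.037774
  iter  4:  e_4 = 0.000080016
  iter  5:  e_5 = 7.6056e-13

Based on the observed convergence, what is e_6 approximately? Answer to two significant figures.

6.5e-37

First estimate the order: p ≈ ln(e_5/e_4) / ln(e_4/e_3) = ln(7.6056e-13/0.000080016)/ln(0.000080016/0.037774) = ln(9.5051e-09)/ln(0.00211828) ≈ 3.0000.
Then e_6 ≈ e_5·(e_5/e_4)^p = 7.6056e-13·(9.5051e-09)^3.0000 = 7.6056e-13·8.58757e-25 ≈ 6.531e-37.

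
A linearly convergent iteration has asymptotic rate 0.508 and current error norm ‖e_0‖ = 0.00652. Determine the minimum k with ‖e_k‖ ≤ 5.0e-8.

After k steps, ‖e_k‖ ≈ 0.00652·0.508^k.
Need 0.508^k ≤ 5.0e-8/0.00652 = 7.66871e-06.
k ≥ ln(7.66871e-06)/ln(0.508) = -11.7784/-0.67727 = 17.391.
Smallest integer k = 18.

18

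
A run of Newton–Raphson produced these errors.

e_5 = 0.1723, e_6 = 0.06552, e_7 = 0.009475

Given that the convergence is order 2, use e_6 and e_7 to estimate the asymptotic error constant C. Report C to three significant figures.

2.21

C ≈ e_7 / e_6^2
  = 0.009475 / (0.06552)^2
  = 0.009475 / 0.00429287 ≈ 2.2071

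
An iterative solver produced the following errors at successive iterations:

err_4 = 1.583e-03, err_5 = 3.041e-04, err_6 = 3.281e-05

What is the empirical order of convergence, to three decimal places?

1.350

p ≈ ln(err_6/err_5) / ln(err_5/err_4)
  = ln(3.281e-05/3.041e-04) / ln(3.041e-04/1.583e-03)
  = ln(0.107892) / ln(0.192104)
  = -2.226625 / -1.649718 ≈ 1.349700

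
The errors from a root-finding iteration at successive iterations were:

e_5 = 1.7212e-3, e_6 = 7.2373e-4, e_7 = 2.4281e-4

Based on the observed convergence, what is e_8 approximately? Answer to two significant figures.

First estimate the order: p ≈ ln(e_7/e_6) / ln(e_6/e_5) = ln(2.4281e-4/7.2373e-4)/ln(7.2373e-4/1.7212e-3) = ln(0.335498)/ln(0.42048) ≈ 1.2606.
Then e_8 ≈ e_7·(e_7/e_6)^p = 2.4281e-4·(0.335498)^1.2606 = 2.4281e-4·0.252397 ≈ 6.128e-05.

6.1e-5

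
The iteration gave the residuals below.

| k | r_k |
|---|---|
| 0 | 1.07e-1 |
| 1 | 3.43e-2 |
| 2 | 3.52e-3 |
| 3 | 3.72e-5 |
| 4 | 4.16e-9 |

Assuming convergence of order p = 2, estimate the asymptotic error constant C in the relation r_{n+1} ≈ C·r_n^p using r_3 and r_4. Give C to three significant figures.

C ≈ r_4 / r_3^2
  = 4.16e-9 / (3.72e-5)^2
  = 4.16e-9 / 1.38384e-09 ≈ 3.0061

3.01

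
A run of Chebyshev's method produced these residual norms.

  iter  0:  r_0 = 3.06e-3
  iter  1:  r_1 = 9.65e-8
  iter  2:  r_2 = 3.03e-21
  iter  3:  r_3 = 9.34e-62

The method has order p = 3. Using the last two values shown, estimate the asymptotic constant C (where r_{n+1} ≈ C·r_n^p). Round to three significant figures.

C ≈ r_3 / r_2^3
  = 9.34e-62 / (3.03e-21)^3
  = 9.34e-62 / 2.78181e-62 ≈ 3.3575

3.36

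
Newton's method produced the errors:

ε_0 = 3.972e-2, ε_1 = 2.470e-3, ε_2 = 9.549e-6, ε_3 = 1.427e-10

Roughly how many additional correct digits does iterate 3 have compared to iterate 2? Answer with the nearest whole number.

Digits gained ≈ log₁₀(ε_2/ε_3) = log₁₀(9.549e-6/1.427e-10) = log₁₀(66916.6) ≈ 4.826.

5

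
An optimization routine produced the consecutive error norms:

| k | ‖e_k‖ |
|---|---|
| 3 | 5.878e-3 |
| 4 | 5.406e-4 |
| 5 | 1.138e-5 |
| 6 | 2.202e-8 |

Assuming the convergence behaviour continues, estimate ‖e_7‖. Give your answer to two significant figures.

9.0e-13

First estimate the order: p ≈ ln(‖e_6‖/‖e_5‖) / ln(‖e_5‖/‖e_4‖) = ln(2.202e-8/1.138e-5)/ln(1.138e-5/5.406e-4) = ln(0.00193497)/ln(0.0210507) ≈ 1.6182.
Then ‖e_7‖ ≈ ‖e_6‖·(‖e_6‖/‖e_5‖)^p = 2.202e-8·(0.00193497)^1.6182 = 2.202e-8·4.06721e-05 ≈ 8.956e-13.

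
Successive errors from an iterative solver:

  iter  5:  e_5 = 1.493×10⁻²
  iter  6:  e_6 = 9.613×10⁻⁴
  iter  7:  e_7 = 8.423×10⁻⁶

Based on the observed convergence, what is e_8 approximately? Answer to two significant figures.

2.4e-9

First estimate the order: p ≈ ln(e_7/e_6) / ln(e_6/e_5) = ln(8.423×10⁻⁶/9.613×10⁻⁴)/ln(9.613×10⁻⁴/1.493×10⁻²) = ln(0.00876209)/ln(0.0643871) ≈ 1.7272.
Then e_8 ≈ e_7·(e_7/e_6)^p = 8.423×10⁻⁶·(0.00876209)^1.7272 = 8.423×10⁻⁶·0.000279558 ≈ 2.355e-09.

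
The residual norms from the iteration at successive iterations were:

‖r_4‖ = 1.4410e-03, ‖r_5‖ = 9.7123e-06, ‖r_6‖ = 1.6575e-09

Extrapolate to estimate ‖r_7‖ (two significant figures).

4.8e-16

First estimate the order: p ≈ ln(‖r_6‖/‖r_5‖) / ln(‖r_5‖/‖r_4‖) = ln(1.6575e-09/9.7123e-06)/ln(9.7123e-06/1.4410e-03) = ln(0.00017066)/ln(0.00673997) ≈ 1.7353.
Then ‖r_7‖ ≈ ‖r_6‖·(‖r_6‖/‖r_5‖)^p = 1.6575e-09·(0.00017066)^1.7353 = 1.6575e-09·2.8948e-07 ≈ 4.798e-16.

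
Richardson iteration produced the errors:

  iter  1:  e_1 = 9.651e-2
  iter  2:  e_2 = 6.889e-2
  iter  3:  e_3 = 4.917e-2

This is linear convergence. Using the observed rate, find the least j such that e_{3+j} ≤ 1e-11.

67

Rate ρ ≈ e_3/e_2 = 4.917e-2/6.889e-2 = 0.7137.
After j more steps, e_{3+j} ≈ 4.917e-2·ρ^j; need ρ^j ≤ 1e-11/4.917e-2 = 2.03376e-10.
j ≥ ln(2.03376e-10)/ln(0.7137) = -22.3160/-0.33729 = 66.163.
So 67 more iterations are needed.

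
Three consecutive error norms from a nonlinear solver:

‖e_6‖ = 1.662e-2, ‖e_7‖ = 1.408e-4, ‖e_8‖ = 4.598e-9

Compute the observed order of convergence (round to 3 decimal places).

2.165

p ≈ ln(‖e_8‖/‖e_7‖) / ln(‖e_7‖/‖e_6‖)
  = ln(4.598e-9/1.408e-4) / ln(1.408e-4/1.662e-2)
  = ln(3.26562e-05) / ln(0.00847172)
  = -10.329476 / -4.771022 ≈ 2.165045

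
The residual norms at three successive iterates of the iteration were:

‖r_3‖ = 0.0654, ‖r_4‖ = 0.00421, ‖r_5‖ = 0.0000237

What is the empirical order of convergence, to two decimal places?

p ≈ ln(‖r_5‖/‖r_4‖) / ln(‖r_4‖/‖r_3‖)
  = ln(0.0000237/0.00421) / ln(0.00421/0.0654)
  = ln(0.00562945) / ln(0.0643731)
  = -5.17974 / -2.74306 ≈ 1.88831

1.89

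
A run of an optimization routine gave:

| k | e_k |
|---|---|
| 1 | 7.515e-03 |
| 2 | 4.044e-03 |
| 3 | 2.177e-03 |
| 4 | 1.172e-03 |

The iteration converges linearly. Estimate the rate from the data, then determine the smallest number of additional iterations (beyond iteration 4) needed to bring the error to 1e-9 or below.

Rate ρ ≈ e_4/e_3 = 1.172e-03/2.177e-03 = 0.5384.
After j more steps, e_{4+j} ≈ 1.172e-03·ρ^j; need ρ^j ≤ 1e-9/1.172e-03 = 8.53242e-07.
j ≥ ln(8.53242e-07)/ln(0.5384) = -13.9742/-0.61915 = 22.570.
So 23 more iterations are needed.

23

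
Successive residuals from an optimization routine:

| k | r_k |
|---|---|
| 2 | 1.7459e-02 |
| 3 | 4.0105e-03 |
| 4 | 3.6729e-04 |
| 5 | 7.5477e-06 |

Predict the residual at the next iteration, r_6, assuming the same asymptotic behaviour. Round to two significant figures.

First estimate the order: p ≈ ln(r_5/r_4) / ln(r_4/r_3) = ln(7.5477e-06/3.6729e-04)/ln(3.6729e-04/4.0105e-03) = ln(0.0205497)/ln(0.0915821) ≈ 1.6251.
Then r_6 ≈ r_5·(r_5/r_4)^p = 7.5477e-06·(0.0205497)^1.6251 = 7.5477e-06·0.00181192 ≈ 1.368e-08.

1.4e-8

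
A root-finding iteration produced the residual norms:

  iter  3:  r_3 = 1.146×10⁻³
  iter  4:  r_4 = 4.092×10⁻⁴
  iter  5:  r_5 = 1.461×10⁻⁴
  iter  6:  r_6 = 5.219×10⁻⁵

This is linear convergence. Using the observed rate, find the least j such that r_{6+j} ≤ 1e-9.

Rate ρ ≈ r_6/r_5 = 5.219×10⁻⁵/1.461×10⁻⁴ = 0.3572.
After j more steps, r_{6+j} ≈ 5.219×10⁻⁵·ρ^j; need ρ^j ≤ 1e-9/5.219×10⁻⁵ = 1.91608e-05.
j ≥ ln(1.91608e-05)/ln(0.3572) = -10.8626/-1.02946 = 10.552.
So 11 more iterations are needed.

11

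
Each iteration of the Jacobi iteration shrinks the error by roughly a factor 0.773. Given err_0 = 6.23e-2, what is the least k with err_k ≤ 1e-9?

After k steps, err_k ≈ 6.23e-2·0.773^k.
Need 0.773^k ≤ 1e-9/6.23e-2 = 1.60514e-08.
k ≥ ln(1.60514e-08)/ln(0.773) = -17.9475/-0.25748 = 69.704.
Smallest integer k = 70.

70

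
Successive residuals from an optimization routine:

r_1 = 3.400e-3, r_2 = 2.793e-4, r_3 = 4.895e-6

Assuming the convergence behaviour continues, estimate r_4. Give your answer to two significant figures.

First estimate the order: p ≈ ln(r_3/r_2) / ln(r_2/r_1) = ln(4.895e-6/2.793e-4)/ln(2.793e-4/3.400e-3) = ln(0.017526)/ln(0.0821471) ≈ 1.6181.
Then r_4 ≈ r_3·(r_3/r_2)^p = 4.895e-6·(0.017526)^1.6181 = 4.895e-6·0.00143914 ≈ 7.045e-09.

7.0e-9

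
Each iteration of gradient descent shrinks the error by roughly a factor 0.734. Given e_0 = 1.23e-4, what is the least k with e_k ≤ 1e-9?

38

After k steps, e_k ≈ 1.23e-4·0.734^k.
Need 0.734^k ≤ 1e-9/1.23e-4 = 8.13008e-06.
k ≥ ln(8.13008e-06)/ln(0.734) = -11.7199/-0.30925 = 37.898.
Smallest integer k = 38.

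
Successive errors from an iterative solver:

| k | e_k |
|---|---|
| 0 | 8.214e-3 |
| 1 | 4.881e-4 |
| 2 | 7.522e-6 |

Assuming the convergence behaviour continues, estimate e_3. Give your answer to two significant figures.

First estimate the order: p ≈ ln(e_2/e_1) / ln(e_1/e_0) = ln(7.522e-6/4.881e-4)/ln(4.881e-4/8.214e-3) = ln(0.0154108)/ln(0.0594229) ≈ 1.4781.
Then e_3 ≈ e_2·(e_2/e_1)^p = 7.522e-6·(0.0154108)^1.4781 = 7.522e-6·0.00209616 ≈ 1.577e-08.

1.6e-8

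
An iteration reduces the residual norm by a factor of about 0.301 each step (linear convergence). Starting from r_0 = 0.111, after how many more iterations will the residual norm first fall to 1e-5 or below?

After k steps, r_k ≈ 0.111·0.301^k.
Need 0.301^k ≤ 1e-5/0.111 = 9.00901e-05.
k ≥ ln(9.00901e-05)/ln(0.301) = -9.3147/-1.20065 = 7.758.
Smallest integer k = 8.

8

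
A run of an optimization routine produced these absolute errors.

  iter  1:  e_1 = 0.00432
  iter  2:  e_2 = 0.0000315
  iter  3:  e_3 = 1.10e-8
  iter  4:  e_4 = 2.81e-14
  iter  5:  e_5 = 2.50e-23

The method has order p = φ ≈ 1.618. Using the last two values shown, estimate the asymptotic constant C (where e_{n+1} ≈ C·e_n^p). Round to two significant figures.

C ≈ e_5 / e_4^1.618
  = 2.50e-23 / (2.81e-14)^1.618
  = 2.50e-23 / 1.18579e-22 ≈ 0.21083

0.21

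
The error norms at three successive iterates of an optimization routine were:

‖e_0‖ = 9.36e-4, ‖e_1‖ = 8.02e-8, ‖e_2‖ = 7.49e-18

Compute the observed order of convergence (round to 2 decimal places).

2.47

p ≈ ln(‖e_2‖/‖e_1‖) / ln(‖e_1‖/‖e_0‖)
  = ln(7.49e-18/8.02e-8) / ln(8.02e-8/9.36e-4)
  = ln(9.33915e-11) / ln(8.56838e-05)
  = -23.09422 / -9.36485 ≈ 2.46605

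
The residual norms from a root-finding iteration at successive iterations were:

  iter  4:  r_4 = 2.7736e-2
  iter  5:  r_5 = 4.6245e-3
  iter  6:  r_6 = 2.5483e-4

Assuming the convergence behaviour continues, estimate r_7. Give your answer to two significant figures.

First estimate the order: p ≈ ln(r_6/r_5) / ln(r_5/r_4) = ln(2.5483e-4/4.6245e-3)/ln(4.6245e-3/2.7736e-2) = ln(0.0551043)/ln(0.166733) ≈ 1.6181.
Then r_7 ≈ r_6·(r_6/r_5)^p = 2.5483e-4·(0.0551043)^1.6181 = 2.5483e-4·0.0091857 ≈ 2.341e-06.

2.3e-6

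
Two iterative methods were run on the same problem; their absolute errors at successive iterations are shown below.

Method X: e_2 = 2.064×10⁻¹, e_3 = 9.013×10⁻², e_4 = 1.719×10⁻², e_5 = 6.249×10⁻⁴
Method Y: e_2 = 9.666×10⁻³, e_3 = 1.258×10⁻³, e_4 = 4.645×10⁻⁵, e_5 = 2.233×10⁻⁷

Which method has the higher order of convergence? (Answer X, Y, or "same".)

X

Method X: p ≈ ln(6.249×10⁻⁴/1.719×10⁻²)/ln(1.719×10⁻²/9.013×10⁻²) ≈ 2.00.
Method Y: p ≈ ln(2.233×10⁻⁷/4.645×10⁻⁵)/ln(4.645×10⁻⁵/1.258×10⁻³) ≈ 1.62.
Method X has the higher order (≈2.0 vs ≈1.6).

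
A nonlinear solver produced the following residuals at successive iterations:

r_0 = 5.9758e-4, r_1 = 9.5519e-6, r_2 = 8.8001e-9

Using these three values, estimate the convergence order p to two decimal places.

p ≈ ln(r_2/r_1) / ln(r_1/r_0)
  = ln(8.8001e-9/9.5519e-6) / ln(9.5519e-6/5.9758e-4)
  = ln(0.000921293) / ln(0.0159843)
  = -6.98973 / -4.13615 ≈ 1.68991

1.69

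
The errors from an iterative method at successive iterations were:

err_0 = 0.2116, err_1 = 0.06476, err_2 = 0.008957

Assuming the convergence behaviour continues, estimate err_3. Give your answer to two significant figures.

3.3e-4

First estimate the order: p ≈ ln(err_2/err_1) / ln(err_1/err_0) = ln(0.008957/0.06476)/ln(0.06476/0.2116) = ln(0.138311)/ln(0.306049) ≈ 1.6708.
Then err_3 ≈ err_2·(err_2/err_1)^p = 0.008957·(0.138311)^1.6708 = 0.008957·0.0366896 ≈ 0.0003286.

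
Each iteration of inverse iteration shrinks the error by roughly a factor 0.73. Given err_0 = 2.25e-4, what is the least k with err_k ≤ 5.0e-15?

78

After k steps, err_k ≈ 2.25e-4·0.73^k.
Need 0.73^k ≤ 5.0e-15/2.25e-4 = 2.22222e-11.
k ≥ ln(2.22222e-11)/ln(0.73) = -24.5299/-0.31471 = 77.944.
Smallest integer k = 78.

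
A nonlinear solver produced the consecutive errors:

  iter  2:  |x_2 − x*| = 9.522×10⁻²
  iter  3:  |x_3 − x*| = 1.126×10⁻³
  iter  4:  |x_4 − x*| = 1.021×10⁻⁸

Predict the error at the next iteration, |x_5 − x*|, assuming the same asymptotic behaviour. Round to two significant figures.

First estimate the order: p ≈ ln(|x_4 − x*|/|x_3 − x*|) / ln(|x_3 − x*|/|x_2 − x*|) = ln(1.021×10⁻⁸/1.126×10⁻³)/ln(1.126×10⁻³/9.522×10⁻²) = ln(9.0675e-06)/ln(0.0118252) ≈ 2.6165.
Then |x_5 − x*| ≈ |x_4 − x*|·(|x_4 − x*|/|x_3 − x*|)^p = 1.021×10⁻⁸·(9.0675e-06)^2.6165 = 1.021×10⁻⁸·6.40127e-14 ≈ 6.536e-22.

6.5e-22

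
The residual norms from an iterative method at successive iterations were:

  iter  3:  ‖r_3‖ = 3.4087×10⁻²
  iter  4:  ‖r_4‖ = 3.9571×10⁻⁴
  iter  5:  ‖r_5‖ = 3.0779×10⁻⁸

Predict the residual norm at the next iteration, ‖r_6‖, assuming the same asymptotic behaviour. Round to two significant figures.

First estimate the order: p ≈ ln(‖r_5‖/‖r_4‖) / ln(‖r_4‖/‖r_3‖) = ln(3.0779×10⁻⁸/3.9571×10⁻⁴)/ln(3.9571×10⁻⁴/3.4087×10⁻²) = ln(7.77817e-05)/ln(0.0116088) ≈ 2.1233.
Then ‖r_6‖ ≈ ‖r_5‖·(‖r_5‖/‖r_4‖)^p = 3.0779×10⁻⁸·(7.77817e-05)^2.1233 = 3.0779×10⁻⁸·1.88408e-09 ≈ 5.799e-17.

5.8e-17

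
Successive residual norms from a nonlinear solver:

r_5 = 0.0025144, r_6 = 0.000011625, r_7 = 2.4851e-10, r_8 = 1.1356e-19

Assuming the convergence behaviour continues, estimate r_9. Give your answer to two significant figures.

First estimate the order: p ≈ ln(r_8/r_7) / ln(r_7/r_6) = ln(1.1356e-19/2.4851e-10)/ln(2.4851e-10/0.000011625) = ln(4.56964e-10)/ln(2.13772e-05) ≈ 2.0000.
Then r_9 ≈ r_8·(r_8/r_7)^p = 1.1356e-19·(4.56964e-10)^2.0000 = 1.1356e-19·2.08816e-19 ≈ 2.371e-38.

2.4e-38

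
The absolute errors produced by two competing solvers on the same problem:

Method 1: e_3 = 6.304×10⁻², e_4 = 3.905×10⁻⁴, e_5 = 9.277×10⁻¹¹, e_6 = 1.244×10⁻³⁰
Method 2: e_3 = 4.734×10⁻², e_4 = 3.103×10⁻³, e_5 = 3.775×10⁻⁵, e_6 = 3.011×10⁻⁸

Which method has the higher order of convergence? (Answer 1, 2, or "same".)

Method 1: p ≈ ln(1.244×10⁻³⁰/9.277×10⁻¹¹)/ln(9.277×10⁻¹¹/3.905×10⁻⁴) ≈ 3.00.
Method 2: p ≈ ln(3.011×10⁻⁸/3.775×10⁻⁵)/ln(3.775×10⁻⁵/3.103×10⁻³) ≈ 1.62.
Method 1 has the higher order (≈3.0 vs ≈1.6).

1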